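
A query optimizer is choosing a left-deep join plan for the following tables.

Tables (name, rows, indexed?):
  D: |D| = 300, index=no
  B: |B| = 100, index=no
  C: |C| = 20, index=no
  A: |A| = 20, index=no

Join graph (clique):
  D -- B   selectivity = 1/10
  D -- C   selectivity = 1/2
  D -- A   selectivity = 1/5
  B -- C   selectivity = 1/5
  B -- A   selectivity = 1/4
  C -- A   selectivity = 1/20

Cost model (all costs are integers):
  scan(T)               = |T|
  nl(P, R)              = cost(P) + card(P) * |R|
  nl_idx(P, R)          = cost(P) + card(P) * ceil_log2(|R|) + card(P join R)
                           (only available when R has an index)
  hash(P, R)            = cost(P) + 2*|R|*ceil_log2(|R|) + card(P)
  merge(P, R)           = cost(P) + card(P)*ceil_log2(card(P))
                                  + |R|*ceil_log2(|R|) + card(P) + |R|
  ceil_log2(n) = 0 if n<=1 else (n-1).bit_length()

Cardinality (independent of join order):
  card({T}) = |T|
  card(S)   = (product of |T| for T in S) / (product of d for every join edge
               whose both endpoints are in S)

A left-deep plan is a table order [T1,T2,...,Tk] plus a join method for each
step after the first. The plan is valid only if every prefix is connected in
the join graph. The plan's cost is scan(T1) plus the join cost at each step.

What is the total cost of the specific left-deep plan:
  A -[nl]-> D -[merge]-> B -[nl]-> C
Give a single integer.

81220

step 1: scan A: cost=20, card=20
step 2: join D via nl
    card(P join D) = 20*300/(5) = 1200
    cost = 20 + 20*300 = 6020
step 3: join B via merge
    card(P join B) = 1200*100/(10*4) = 3000
    cost = 6020 + 1200*11 + 100*7 + 1200 + 100 = 21220
step 4: join C via nl
    card(P join C) = 3000*20/(2*5*20) = 300
    cost = 21220 + 3000*20 = 81220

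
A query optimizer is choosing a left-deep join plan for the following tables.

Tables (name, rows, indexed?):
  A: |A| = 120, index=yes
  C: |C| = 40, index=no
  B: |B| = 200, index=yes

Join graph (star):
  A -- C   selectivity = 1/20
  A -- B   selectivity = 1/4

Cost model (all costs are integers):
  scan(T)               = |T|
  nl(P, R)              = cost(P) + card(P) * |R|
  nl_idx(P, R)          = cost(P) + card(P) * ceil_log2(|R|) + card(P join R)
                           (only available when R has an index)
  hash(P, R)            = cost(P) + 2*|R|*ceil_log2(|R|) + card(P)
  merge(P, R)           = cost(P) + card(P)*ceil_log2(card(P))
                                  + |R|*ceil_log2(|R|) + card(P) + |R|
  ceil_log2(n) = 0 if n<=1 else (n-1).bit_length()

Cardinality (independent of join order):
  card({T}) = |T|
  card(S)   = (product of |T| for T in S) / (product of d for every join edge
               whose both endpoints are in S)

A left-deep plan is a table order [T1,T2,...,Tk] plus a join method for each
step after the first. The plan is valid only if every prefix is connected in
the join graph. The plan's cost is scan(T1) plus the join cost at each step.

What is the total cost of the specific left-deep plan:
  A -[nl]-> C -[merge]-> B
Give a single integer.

step 1: scan A: cost=120, card=120
step 2: join C via nl
    card(P join C) = 120*40/(20) = 240
    cost = 120 + 120*40 = 4920
step 3: join B via merge
    card(P join B) = 240*200/(4) = 12000
    cost = 4920 + 240*8 + 200*8 + 240 + 200 = 8880

8880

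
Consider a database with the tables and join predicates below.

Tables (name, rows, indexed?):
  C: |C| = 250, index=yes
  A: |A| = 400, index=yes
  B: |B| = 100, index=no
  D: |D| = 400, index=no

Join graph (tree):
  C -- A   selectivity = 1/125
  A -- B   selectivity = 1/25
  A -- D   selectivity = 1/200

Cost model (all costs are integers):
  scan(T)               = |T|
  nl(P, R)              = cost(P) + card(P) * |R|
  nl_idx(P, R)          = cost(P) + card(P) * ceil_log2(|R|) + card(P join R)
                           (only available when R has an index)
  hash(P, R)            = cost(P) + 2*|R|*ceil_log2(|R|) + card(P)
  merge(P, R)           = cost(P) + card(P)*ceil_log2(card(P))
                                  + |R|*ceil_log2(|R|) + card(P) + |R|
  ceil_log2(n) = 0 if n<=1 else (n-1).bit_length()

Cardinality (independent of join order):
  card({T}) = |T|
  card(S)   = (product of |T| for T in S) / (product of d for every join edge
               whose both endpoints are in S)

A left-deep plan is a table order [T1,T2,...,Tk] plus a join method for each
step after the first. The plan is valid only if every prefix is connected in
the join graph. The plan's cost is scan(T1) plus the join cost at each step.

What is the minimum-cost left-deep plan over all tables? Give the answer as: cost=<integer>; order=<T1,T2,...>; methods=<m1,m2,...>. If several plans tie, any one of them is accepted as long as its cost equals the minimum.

cost=12600; order=D,A,C,B; methods=nl_idx,hash,hash

Selinger DP (subsets sized 1..n):
  {C}: scan cost=250, card=250
  {A}: scan cost=400, card=400
  {B}: scan cost=100, card=100
  {D}: scan cost=400, card=400
  {AC}: card=800; try (A,nl_idx)→3300, (C,nl_idx)→4400, (C,hash)→4800, (A,merge)→6500, (C,merge)→6650, (A,hash)→7700 …(+2); best=3300 via (A,nl_idx)
  {AB}: card=1600; try (B,hash)→2200, (A,nl_idx)→2600, (A,merge)→4900, (B,merge)→5200, (A,hash)→7400, (A,nl)→40100 …(+1); best=2200 via (B,hash)
  {AD}: card=800; try (A,nl_idx)→4800, (D,hash)→8000, (A,hash)→8000, (D,merge)→8400, (A,merge)→8400, (D,nl)→160400 …(+1); best=4800 via (A,nl_idx)
  {ABC}: card=3200; try (B,hash)→5500, (C,hash)→7800, (B,merge)→12900, (C,nl_idx)→18200, (C,merge)→23650, (B,nl)→83300 …(+1); best=5500 via (B,hash)
  {ACD}: card=1600; try (C,hash)→9600, (D,hash)→11300, (C,nl_idx)→12800, (C,merge)→15850, (D,merge)→16100, (C,nl)→204800 …(+1); best=9600 via (C,hash)
  {ABD}: card=3200; try (B,hash)→7000, (D,hash)→11000, (B,merge)→14400, (D,merge)→25400, (B,nl)→84800, (D,nl)→642200; best=7000 via (B,hash)
  {ABCD}: card=6400; try (B,hash)→12600, (C,hash)→14200, (D,hash)→15900, (B,merge)→29600, (C,nl_idx)→39000, (C,merge)→50850 …(+4); best=12600 via (B,hash)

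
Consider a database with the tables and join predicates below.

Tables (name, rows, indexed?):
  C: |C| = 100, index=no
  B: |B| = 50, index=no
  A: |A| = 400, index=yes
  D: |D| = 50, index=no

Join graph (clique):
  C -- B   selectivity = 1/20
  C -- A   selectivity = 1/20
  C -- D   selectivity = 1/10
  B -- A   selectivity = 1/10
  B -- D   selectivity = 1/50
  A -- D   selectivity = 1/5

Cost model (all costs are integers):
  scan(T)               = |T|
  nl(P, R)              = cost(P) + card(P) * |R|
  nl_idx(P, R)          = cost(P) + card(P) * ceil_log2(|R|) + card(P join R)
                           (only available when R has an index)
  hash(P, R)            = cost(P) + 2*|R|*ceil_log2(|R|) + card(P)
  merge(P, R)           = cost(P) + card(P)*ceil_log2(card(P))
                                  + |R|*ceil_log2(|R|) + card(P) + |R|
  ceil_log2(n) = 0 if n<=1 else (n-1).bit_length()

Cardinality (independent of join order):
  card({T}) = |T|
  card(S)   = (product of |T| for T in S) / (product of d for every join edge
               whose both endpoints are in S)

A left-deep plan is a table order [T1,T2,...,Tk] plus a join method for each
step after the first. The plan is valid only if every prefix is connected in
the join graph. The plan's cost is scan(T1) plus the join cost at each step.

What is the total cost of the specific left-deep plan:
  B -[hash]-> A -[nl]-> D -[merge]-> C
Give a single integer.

112100

step 1: scan B: cost=50, card=50
step 2: join A via hash
    card(P join A) = 50*400/(10) = 2000
    cost = 50 + 2*400*9 + 50 = 7300
step 3: join D via nl
    card(P join D) = 2000*50/(50*5) = 400
    cost = 7300 + 2000*50 = 107300
step 4: join C via merge
    card(P join C) = 400*100/(20*20*10) = 10
    cost = 107300 + 400*9 + 100*7 + 400 + 100 = 112100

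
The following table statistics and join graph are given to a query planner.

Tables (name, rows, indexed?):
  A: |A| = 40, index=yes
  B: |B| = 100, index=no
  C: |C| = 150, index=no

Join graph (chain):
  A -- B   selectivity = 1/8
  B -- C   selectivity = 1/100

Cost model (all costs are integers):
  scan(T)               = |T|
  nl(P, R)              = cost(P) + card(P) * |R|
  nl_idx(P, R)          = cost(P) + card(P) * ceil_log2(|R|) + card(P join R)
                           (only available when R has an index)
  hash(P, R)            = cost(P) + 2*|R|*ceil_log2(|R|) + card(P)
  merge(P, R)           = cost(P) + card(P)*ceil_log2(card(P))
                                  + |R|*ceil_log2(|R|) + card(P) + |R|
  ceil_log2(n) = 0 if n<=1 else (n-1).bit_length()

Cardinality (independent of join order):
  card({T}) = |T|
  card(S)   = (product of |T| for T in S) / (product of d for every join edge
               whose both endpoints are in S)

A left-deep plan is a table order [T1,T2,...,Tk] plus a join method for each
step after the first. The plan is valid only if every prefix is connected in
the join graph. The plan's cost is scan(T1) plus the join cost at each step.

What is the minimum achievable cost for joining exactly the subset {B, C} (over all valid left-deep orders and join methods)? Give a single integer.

Selinger DP over subsets of {B,C}:
  {B}: scan cost=100, card=100
  {C}: scan cost=150, card=150
  {BC}: card=150; try (B,hash)→1700, (C,merge)→2250, (B,merge)→2300, (C,hash)→2600, (C,nl)→15100, (B,nl)→15150; best=1700 via (B,hash)

1700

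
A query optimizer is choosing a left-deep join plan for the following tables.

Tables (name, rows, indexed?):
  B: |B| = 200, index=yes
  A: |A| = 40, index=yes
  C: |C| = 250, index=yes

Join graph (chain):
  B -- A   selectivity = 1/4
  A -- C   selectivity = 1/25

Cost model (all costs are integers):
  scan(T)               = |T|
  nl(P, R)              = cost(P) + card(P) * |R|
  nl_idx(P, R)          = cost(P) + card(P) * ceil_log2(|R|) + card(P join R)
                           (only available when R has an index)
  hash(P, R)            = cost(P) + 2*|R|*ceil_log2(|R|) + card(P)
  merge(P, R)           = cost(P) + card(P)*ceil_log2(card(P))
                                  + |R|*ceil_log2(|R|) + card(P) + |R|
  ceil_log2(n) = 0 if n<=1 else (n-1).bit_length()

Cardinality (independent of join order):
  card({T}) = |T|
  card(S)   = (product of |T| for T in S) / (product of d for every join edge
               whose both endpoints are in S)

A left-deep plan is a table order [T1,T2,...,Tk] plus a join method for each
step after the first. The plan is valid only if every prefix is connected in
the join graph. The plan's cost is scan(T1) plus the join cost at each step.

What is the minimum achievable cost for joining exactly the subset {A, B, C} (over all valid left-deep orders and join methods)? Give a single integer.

Selinger DP over subsets of {A,B,C}:
  {B}: scan cost=200, card=200
  {A}: scan cost=40, card=40
  {C}: scan cost=250, card=250
  {AB}: card=2000; try (A,hash)→880, (B,merge)→2120, (A,merge)→2280, (B,nl_idx)→2360, (B,hash)→3280, (A,nl_idx)→3400 …(+2); best=880 via (A,hash)
  {AC}: card=400; try (C,nl_idx)→760, (A,hash)→980, (A,nl_idx)→2150, (C,merge)→2570, (A,merge)→2780, (C,hash)→4080 …(+2); best=760 via (C,nl_idx)
  {ABC}: card=20000; try (B,hash)→4360, (B,merge)→6560, (C,hash)→6880, (B,nl_idx)→23960, (C,merge)→27130, (C,nl_idx)→36880 …(+2); best=4360 via (B,hash)

4360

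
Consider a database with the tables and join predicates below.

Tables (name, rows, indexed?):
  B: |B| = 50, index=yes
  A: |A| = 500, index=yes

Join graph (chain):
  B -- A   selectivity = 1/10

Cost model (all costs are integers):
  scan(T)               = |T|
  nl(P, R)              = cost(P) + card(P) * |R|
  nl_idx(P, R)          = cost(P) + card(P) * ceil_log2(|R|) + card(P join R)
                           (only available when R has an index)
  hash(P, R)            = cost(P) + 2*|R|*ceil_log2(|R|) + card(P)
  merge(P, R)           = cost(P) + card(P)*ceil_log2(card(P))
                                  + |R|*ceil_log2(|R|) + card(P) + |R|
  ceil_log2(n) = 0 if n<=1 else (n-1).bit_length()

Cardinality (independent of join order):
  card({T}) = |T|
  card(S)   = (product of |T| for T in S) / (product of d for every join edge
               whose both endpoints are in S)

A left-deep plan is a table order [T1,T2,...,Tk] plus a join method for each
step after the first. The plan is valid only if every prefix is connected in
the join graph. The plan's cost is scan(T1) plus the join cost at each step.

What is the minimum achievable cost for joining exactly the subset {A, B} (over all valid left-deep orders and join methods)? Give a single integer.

1600

Selinger DP over subsets of {A,B}:
  {B}: scan cost=50, card=50
  {A}: scan cost=500, card=500
  {AB}: card=2500; try (B,hash)→1600, (A,nl_idx)→3000, (A,merge)→5400, (B,merge)→5850, (B,nl_idx)→6000, (A,hash)→9100 …(+2); best=1600 via (B,hash)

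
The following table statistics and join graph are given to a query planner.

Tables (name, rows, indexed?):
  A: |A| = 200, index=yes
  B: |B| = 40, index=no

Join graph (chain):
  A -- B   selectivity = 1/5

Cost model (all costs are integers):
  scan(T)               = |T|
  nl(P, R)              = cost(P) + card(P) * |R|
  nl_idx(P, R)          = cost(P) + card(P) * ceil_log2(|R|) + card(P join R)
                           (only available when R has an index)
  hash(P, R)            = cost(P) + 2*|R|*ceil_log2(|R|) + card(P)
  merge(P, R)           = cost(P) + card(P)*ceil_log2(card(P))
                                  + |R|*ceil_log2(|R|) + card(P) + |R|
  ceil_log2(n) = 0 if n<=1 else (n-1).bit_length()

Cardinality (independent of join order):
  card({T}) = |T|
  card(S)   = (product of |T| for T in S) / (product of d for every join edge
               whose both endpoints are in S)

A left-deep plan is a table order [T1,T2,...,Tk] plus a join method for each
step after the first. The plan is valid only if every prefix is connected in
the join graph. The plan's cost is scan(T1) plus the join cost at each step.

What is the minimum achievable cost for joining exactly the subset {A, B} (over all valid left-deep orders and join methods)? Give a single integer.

880

Selinger DP over subsets of {A,B}:
  {A}: scan cost=200, card=200
  {B}: scan cost=40, card=40
  {AB}: card=1600; try (B,hash)→880, (A,nl_idx)→1960, (A,merge)→2120, (B,merge)→2280, (A,hash)→3280, (A,nl)→8040 …(+1); best=880 via (B,hash)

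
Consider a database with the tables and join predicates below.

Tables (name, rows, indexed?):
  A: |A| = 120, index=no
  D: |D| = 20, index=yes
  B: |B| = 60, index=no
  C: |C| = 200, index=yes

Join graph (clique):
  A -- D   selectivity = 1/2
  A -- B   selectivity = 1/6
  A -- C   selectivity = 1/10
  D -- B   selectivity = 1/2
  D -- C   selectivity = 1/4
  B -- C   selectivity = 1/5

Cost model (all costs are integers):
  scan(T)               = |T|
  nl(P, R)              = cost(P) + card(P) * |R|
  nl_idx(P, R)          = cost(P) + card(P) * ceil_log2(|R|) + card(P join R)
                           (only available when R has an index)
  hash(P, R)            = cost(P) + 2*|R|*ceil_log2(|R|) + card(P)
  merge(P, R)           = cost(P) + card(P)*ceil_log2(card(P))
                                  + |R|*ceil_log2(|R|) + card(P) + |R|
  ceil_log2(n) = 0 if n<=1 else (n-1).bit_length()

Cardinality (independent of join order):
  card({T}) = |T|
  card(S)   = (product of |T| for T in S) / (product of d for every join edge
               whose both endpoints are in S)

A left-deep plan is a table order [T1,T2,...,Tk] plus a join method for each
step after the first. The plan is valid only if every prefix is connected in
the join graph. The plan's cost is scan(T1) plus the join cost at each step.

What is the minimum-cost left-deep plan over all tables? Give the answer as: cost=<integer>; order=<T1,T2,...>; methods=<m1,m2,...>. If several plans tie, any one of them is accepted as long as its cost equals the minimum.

cost=10000; order=C,D,A,B; methods=hash,hash,hash

Selinger DP (subsets sized 1..n):
  {A}: scan cost=120, card=120
  {D}: scan cost=20, card=20
  {B}: scan cost=60, card=60
  {C}: scan cost=200, card=200
  {AD}: card=1200; try (D,hash)→440, (A,merge)→1100, (D,merge)→1200, (A,hash)→1720, (D,nl_idx)→1920, (A,nl)→2420 …(+1); best=440 via (D,hash)
  {AB}: card=1200; try (B,hash)→960, (A,merge)→1440, (B,merge)→1500, (A,hash)→1800, (A,nl)→7260, (B,nl)→7320; best=960 via (B,hash)
  {AC}: card=2400; try (A,hash)→2080, (C,merge)→2880, (A,merge)→2960, (C,hash)→3440, (C,nl_idx)→3480, (C,nl)→24120 …(+1); best=2080 via (A,hash)
  {BD}: card=600; try (D,hash)→320, (B,merge)→560, (D,merge)→600, (B,hash)→760, (D,nl_idx)→960, (B,nl)→1220 …(+1); best=320 via (D,hash)
  {CD}: card=1000; try (D,hash)→600, (C,nl_idx)→1180, (C,merge)→1940, (D,merge)→2120, (D,nl_idx)→2200, (C,hash)→3240 …(+2); best=600 via (D,hash)
  {BC}: card=2400; try (B,hash)→1120, (C,merge)→2280, (B,merge)→2420, (C,nl_idx)→2940, (C,hash)→3320, (C,nl)→12060 …(+1); best=1120 via (B,hash)
  {ABD}: card=6000; try (D,hash)→2360, (B,hash)→2360, (A,hash)→2600, (A,merge)→7880, (D,nl_idx)→12960, (B,merge)→15260 …(+4); best=2360 via (D,hash)
  {ACD}: card=6000; try (A,hash)→3280, (D,hash)→4680, (C,hash)→4840, (A,merge)→12560, (C,nl_idx)→16040, (C,merge)→16640 …(+5); best=3280 via (A,hash)
  {ABC}: card=4800; try (B,hash)→5200, (A,hash)→5200, (C,hash)→5360, (C,nl_idx)→15360, (C,merge)→17160, (A,merge)→33280 …(+4); best=5200 via (B,hash)
  {BCD}: card=6000; try (B,hash)→2320, (D,hash)→3720, (C,hash)→4120, (C,merge)→8720, (C,nl_idx)→11120, (B,merge)→12020 …(+5); best=2320 via (B,hash)
  {ABCD}: card=6000; try (B,hash)→10000, (A,hash)→10000, (D,hash)→10200, (C,hash)→11560, (D,nl_idx)→35200, (C,nl_idx)→56360 …(+8); best=10000 via (B,hash)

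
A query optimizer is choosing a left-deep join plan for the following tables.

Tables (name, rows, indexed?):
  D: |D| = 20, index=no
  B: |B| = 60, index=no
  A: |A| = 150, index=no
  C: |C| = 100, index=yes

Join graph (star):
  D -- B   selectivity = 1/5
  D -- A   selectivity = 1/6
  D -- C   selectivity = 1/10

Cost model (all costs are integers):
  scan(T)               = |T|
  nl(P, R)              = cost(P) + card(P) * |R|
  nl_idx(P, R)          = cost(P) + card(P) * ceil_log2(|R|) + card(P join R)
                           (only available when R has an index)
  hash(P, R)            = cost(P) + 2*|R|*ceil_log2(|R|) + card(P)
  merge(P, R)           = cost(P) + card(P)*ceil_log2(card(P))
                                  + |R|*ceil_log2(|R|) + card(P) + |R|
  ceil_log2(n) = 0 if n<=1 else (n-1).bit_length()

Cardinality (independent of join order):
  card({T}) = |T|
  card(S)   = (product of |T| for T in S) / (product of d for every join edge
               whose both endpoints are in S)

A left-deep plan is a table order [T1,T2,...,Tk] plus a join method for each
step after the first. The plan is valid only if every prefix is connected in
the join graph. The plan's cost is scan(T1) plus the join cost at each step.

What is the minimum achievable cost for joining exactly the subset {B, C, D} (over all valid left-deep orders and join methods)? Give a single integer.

1280

Selinger DP over subsets of {B,C,D}:
  {D}: scan cost=20, card=20
  {B}: scan cost=60, card=60
  {C}: scan cost=100, card=100
  {BD}: card=240; try (D,hash)→320, (B,merge)→560, (D,merge)→600, (B,hash)→760, (B,nl)→1220, (D,nl)→1260; best=320 via (D,hash)
  {CD}: card=200; try (C,nl_idx)→360, (D,hash)→400, (C,merge)→940, (D,merge)→1020, (C,hash)→1440, (C,nl)→2020 …(+1); best=360 via (C,nl_idx)
  {BCD}: card=2400; try (B,hash)→1280, (C,hash)→1960, (B,merge)→2580, (C,merge)→3280, (C,nl_idx)→4400, (B,nl)→12360 …(+1); best=1280 via (B,hash)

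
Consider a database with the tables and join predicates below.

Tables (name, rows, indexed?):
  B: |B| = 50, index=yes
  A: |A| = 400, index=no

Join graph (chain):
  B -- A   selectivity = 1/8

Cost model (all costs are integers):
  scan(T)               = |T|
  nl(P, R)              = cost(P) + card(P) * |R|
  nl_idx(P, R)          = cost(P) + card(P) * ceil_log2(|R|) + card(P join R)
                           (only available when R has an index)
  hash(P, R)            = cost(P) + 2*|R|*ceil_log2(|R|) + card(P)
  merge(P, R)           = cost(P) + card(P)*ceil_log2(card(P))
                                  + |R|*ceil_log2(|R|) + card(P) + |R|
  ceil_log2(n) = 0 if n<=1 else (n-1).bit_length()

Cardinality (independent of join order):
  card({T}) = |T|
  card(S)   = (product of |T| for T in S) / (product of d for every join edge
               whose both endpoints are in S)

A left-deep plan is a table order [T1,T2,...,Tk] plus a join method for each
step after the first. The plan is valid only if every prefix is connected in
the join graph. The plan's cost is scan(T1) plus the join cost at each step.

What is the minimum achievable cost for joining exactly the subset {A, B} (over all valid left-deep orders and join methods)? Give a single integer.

1400

Selinger DP over subsets of {A,B}:
  {B}: scan cost=50, card=50
  {A}: scan cost=400, card=400
  {AB}: card=2500; try (B,hash)→1400, (A,merge)→4400, (B,merge)→4750, (B,nl_idx)→5300, (A,hash)→7300, (A,nl)→20050 …(+1); best=1400 via (B,hash)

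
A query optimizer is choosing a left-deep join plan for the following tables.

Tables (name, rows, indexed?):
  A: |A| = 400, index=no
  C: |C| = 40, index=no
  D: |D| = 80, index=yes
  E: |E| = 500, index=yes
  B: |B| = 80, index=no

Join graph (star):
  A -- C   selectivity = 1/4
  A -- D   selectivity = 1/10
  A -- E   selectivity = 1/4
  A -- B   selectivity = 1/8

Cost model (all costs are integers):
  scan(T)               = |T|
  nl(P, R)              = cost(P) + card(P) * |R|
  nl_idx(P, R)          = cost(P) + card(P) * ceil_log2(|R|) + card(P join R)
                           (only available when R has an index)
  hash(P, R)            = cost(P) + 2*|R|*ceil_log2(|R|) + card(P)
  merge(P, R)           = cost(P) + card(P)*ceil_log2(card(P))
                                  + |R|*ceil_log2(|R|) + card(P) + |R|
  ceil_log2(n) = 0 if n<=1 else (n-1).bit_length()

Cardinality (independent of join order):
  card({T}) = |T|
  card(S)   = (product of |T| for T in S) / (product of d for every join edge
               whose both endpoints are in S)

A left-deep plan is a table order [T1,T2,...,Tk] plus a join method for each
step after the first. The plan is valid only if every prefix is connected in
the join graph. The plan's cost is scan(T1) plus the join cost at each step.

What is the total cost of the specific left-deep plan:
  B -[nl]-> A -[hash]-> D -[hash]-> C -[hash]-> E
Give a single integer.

398680

step 1: scan B: cost=80, card=80
step 2: join A via nl
    card(P join A) = 80*400/(8) = 4000
    cost = 80 + 80*400 = 32080
step 3: join D via hash
    card(P join D) = 4000*80/(10) = 32000
    cost = 32080 + 2*80*7 + 4000 = 37200
step 4: join C via hash
    card(P join C) = 32000*40/(4) = 320000
    cost = 37200 + 2*40*6 + 32000 = 69680
step 5: join E via hash
    card(P join E) = 320000*500/(4) = 40000000
    cost = 69680 + 2*500*9 + 320000 = 398680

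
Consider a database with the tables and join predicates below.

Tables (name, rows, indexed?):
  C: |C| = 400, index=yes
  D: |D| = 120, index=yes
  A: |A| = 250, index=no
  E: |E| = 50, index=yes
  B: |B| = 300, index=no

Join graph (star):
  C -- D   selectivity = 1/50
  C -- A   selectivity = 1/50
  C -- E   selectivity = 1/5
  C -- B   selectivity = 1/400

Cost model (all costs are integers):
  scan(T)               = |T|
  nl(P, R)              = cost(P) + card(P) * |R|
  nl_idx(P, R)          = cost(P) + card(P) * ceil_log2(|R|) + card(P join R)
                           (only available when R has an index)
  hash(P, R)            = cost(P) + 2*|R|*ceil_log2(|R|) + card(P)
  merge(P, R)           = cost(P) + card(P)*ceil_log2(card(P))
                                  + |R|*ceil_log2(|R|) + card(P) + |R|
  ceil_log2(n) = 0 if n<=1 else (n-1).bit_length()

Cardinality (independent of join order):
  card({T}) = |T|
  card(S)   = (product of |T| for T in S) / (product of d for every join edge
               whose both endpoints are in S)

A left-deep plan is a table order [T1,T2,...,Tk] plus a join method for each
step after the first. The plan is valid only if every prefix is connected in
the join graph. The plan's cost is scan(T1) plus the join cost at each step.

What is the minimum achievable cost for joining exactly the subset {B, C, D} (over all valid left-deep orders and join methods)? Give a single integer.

Selinger DP over subsets of {B,C,D}:
  {C}: scan cost=400, card=400
  {D}: scan cost=120, card=120
  {B}: scan cost=300, card=300
  {CD}: card=960; try (C,nl_idx)→2160, (D,hash)→2480, (D,nl_idx)→4160, (C,merge)→5080, (D,merge)→5360, (C,hash)→7440 …(+2); best=2160 via (C,nl_idx)
  {BC}: card=300; try (C,nl_idx)→3300, (B,hash)→6200, (C,merge)→7300, (B,merge)→7400, (C,hash)→7800, (C,nl)→120300 …(+1); best=3300 via (C,nl_idx)
  {BCD}: card=720; try (D,hash)→5280, (D,nl_idx)→6120, (D,merge)→7260, (B,hash)→8520, (B,merge)→15720, (D,nl)→39300 …(+1); best=5280 via (D,hash)

5280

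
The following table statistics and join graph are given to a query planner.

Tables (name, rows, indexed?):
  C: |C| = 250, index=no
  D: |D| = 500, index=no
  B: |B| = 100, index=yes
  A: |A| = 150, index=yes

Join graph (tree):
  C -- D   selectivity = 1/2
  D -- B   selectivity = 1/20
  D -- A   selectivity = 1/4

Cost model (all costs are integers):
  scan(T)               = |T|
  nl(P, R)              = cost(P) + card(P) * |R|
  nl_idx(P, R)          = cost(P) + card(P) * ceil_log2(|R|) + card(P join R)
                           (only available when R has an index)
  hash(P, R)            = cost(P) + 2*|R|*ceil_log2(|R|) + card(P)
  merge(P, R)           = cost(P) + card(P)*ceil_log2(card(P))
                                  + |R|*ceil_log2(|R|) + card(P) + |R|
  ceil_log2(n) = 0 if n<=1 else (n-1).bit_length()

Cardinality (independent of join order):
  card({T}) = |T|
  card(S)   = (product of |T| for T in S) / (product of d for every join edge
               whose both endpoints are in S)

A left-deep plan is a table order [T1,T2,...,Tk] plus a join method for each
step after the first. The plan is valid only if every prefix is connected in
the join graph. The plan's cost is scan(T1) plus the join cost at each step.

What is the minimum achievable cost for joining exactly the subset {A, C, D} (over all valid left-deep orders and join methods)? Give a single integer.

Selinger DP over subsets of {A,C,D}:
  {C}: scan cost=250, card=250
  {D}: scan cost=500, card=500
  {A}: scan cost=150, card=150
  {CD}: card=62500; try (C,hash)→5000, (D,merge)→7500, (C,merge)→7750, (D,hash)→9500, (D,nl)→125250, (C,nl)→125500; best=5000 via (C,hash)
  {AD}: card=18750; try (A,hash)→3400, (D,merge)→6500, (A,merge)→6850, (D,hash)→9300, (A,nl_idx)→23250, (D,nl)→75150 …(+1); best=3400 via (A,hash)
  {ACD}: card=2343750; try (C,hash)→26150, (A,hash)→69900, (C,merge)→305650, (A,merge)→1068850, (A,nl_idx)→2848750, (C,nl)→4690900 …(+1); best=26150 via (C,hash)

26150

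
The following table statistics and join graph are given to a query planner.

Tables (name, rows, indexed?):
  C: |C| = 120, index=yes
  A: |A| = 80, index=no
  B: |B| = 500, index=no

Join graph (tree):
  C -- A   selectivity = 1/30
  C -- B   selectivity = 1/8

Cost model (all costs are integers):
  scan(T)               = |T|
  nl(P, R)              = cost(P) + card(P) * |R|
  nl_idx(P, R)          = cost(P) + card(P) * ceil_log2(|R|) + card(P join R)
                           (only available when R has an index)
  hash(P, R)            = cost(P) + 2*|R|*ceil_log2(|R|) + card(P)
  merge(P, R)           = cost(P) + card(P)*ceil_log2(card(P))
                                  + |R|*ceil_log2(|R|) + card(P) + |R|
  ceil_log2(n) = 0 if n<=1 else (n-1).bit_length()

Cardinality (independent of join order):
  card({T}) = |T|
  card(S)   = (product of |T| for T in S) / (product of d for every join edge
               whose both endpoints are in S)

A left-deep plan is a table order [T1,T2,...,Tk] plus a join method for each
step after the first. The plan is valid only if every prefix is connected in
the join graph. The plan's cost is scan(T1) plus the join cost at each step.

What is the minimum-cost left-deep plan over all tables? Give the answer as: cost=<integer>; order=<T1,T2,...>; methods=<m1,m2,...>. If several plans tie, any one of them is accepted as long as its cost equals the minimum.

Selinger DP (subsets sized 1..n):
  {C}: scan cost=120, card=120
  {A}: scan cost=80, card=80
  {B}: scan cost=500, card=500
  {AC}: card=320; try (C,nl_idx)→960, (A,hash)→1360, (C,merge)→1680, (A,merge)→1720, (C,hash)→1840, (C,nl)→9680 …(+1); best=960 via (C,nl_idx)
  {BC}: card=7500; try (C,hash)→2680, (B,merge)→6080, (C,merge)→6460, (B,hash)→9240, (C,nl_idx)→11500, (B,nl)→60120 …(+1); best=2680 via (C,hash)
  {ABC}: card=20000; try (B,merge)→9160, (B,hash)→10280, (A,hash)→11300, (A,merge)→108320, (B,nl)→160960, (A,nl)→602680; best=9160 via (B,merge)

cost=9160; order=A,C,B; methods=nl_idx,merge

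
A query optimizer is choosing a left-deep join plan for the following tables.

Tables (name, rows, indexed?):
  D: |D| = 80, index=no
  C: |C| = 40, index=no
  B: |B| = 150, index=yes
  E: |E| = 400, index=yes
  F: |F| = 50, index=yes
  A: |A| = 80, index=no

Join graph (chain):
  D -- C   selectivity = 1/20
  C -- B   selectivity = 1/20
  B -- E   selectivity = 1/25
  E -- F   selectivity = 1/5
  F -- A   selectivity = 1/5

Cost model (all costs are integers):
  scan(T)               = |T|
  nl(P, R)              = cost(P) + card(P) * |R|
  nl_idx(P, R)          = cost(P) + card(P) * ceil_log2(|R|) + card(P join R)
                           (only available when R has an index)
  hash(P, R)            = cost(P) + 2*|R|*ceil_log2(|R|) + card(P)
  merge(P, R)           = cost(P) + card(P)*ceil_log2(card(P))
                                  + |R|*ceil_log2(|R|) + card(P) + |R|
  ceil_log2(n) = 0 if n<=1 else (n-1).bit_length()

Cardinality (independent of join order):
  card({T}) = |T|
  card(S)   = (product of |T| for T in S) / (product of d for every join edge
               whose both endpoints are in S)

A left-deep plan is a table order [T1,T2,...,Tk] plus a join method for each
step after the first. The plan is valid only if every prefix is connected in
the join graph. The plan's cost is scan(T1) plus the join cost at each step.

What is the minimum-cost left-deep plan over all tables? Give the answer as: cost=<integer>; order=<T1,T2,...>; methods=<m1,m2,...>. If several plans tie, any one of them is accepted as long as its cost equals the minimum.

cost=223400; order=C,B,D,E,F,A; methods=nl_idx,hash,hash,hash,hash

Selinger DP (subsets sized 1..n):
  {D}: scan cost=80, card=80
  {C}: scan cost=40, card=40
  {B}: scan cost=150, card=150
  {E}: scan cost=400, card=400
  {F}: scan cost=50, card=50
  {A}: scan cost=80, card=80
  {CD}: card=160; try (C,hash)→640, (D,merge)→960, (C,merge)→1000, (D,hash)→1200, (D,nl)→3240, (C,nl)→3280; best=640 via (C,hash)
  {BC}: card=300; try (B,nl_idx)→660, (C,hash)→780, (B,merge)→1670, (C,merge)→1780, (B,hash)→2480, (B,nl)→6040 …(+1); best=660 via (B,nl_idx)
  {BE}: card=2400; try (B,hash)→3200, (E,nl_idx)→3900, (E,merge)→5500, (B,merge)→5750, (B,nl_idx)→6000, (E,hash)→7500 …(+2); best=3200 via (B,hash)
  {EF}: card=4000; try (F,hash)→1400, (E,merge)→4400, (E,nl_idx)→4500, (F,merge)→4750, (F,nl_idx)→6800, (E,hash)→7300 …(+2); best=1400 via (F,hash)
  {AF}: card=800; try (F,hash)→760, (A,merge)→1040, (F,merge)→1070, (A,hash)→1220, (F,nl_idx)→1360, (A,nl)→4050 …(+1); best=760 via (F,hash)
  {BCD}: card=1200; try (D,hash)→2080, (B,nl_idx)→3120, (B,hash)→3200, (B,merge)→3430, (D,merge)→4300, (B,nl)→24640 …(+1); best=2080 via (D,hash)
  {BCE}: card=4800; try (C,hash)→6080, (E,merge)→7660, (E,hash)→8160, (E,nl_idx)→8160, (C,merge)→34680, (C,nl)→99200 …(+1); best=6080 via (C,hash)
  {BEF}: card=24000; try (F,hash)→6200, (B,hash)→7800, (F,merge)→34750, (F,nl_idx)→41600, (B,merge)→54750, (B,nl_idx)→57400 …(+2); best=6200 via (F,hash)
  {AEF}: card=64000; try (A,hash)→6520, (E,hash)→8760, (E,merge)→13560, (A,merge)→54040, (E,nl_idx)→71960, (E,nl)→320760 …(+1); best=6520 via (A,hash)
  {BCDE}: card=19200; try (E,hash)→10480, (D,hash)→12000, (E,merge)→20480, (E,nl_idx)→32080, (D,merge)→73920, (D,nl)→390080 …(+1); best=10480 via (E,hash)
  {BCEF}: card=48000; try (F,hash)→11480, (C,hash)→30680, (F,merge)→73630, (F,nl_idx)→82880, (F,nl)→246080, (C,merge)→390480 …(+1); best=11480 via (F,hash)
  {ABEF}: card=384000; try (A,hash)→31320, (B,hash)→72920, (A,merge)→390840, (B,nl_idx)→902520, (B,merge)→1095870, (A,nl)→1926200 …(+1); best=31320 via (A,hash)
  {BCDEF}: card=192000; try (F,hash)→30280, (D,hash)→60600, (F,nl_idx)→317680, (F,merge)→318030, (D,merge)→828120, (F,nl)→970480 …(+1); best=30280 via (F,hash)
  {ABCEF}: card=768000; try (A,hash)→60600, (C,hash)→415800, (A,merge)→828120, (A,nl)→3851480, (C,merge)→7711600, (C,nl)→15391320; best=60600 via (A,hash)
  {ABCDEF}: card=3072000; try (A,hash)→223400, (D,hash)→829720, (A,merge)→3678920, (A,nl)→15390280, (D,merge)→16189240, (D,nl)→61500600; best=223400 via (A,hash)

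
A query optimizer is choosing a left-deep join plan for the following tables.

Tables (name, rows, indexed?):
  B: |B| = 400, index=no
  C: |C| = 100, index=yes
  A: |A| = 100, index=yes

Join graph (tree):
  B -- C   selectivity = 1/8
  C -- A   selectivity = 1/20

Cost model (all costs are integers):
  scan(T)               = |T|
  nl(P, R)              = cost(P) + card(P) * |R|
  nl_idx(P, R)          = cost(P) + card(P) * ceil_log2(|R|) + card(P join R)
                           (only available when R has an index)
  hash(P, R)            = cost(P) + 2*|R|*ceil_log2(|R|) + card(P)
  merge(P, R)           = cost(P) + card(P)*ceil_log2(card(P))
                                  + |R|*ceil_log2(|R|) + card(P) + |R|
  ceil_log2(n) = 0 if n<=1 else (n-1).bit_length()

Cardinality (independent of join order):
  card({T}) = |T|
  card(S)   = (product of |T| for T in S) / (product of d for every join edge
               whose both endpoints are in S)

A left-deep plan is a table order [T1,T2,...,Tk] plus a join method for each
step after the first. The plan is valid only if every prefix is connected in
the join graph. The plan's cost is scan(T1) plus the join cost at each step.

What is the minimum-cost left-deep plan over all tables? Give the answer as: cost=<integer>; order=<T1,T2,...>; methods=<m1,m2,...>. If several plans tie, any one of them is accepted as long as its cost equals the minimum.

cost=8600; order=B,C,A; methods=hash,hash

Selinger DP (subsets sized 1..n):
  {B}: scan cost=400, card=400
  {C}: scan cost=100, card=100
  {A}: scan cost=100, card=100
  {BC}: card=5000; try (C,hash)→2200, (B,merge)→4900, (C,merge)→5200, (B,hash)→7400, (C,nl_idx)→8200, (B,nl)→40100 …(+1); best=2200 via (C,hash)
  {AC}: card=500; try (C,nl_idx)→1300, (A,nl_idx)→1300, (C,hash)→1600, (A,hash)→1600, (C,merge)→1700, (A,merge)→1700 …(+2); best=1300 via (C,nl_idx)
  {ABC}: card=25000; try (A,hash)→8600, (B,hash)→9000, (B,merge)→10300, (A,nl_idx)→62200, (A,merge)→73000, (B,nl)→201300 …(+1); best=8600 via (A,hash)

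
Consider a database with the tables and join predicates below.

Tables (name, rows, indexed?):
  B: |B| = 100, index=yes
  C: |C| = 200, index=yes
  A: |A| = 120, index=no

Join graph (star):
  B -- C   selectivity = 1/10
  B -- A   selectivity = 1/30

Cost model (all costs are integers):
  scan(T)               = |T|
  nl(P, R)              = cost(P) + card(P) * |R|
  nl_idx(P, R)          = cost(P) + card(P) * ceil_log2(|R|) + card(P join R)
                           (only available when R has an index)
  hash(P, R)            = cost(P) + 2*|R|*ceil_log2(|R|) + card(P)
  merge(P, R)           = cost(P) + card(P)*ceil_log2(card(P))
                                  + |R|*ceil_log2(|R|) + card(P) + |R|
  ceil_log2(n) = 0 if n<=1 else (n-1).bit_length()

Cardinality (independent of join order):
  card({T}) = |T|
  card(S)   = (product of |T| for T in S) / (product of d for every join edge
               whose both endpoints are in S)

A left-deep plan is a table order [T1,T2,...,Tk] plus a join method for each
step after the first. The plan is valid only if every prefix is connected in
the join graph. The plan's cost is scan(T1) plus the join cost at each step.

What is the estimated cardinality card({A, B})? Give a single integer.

400

Tables in S: A(120), B(100)
Edges inside S: B-A(d=30)
numerator = 120 * 100 = 12000
denominator = 30 = 30
card(S) = 12000 / 30 = 400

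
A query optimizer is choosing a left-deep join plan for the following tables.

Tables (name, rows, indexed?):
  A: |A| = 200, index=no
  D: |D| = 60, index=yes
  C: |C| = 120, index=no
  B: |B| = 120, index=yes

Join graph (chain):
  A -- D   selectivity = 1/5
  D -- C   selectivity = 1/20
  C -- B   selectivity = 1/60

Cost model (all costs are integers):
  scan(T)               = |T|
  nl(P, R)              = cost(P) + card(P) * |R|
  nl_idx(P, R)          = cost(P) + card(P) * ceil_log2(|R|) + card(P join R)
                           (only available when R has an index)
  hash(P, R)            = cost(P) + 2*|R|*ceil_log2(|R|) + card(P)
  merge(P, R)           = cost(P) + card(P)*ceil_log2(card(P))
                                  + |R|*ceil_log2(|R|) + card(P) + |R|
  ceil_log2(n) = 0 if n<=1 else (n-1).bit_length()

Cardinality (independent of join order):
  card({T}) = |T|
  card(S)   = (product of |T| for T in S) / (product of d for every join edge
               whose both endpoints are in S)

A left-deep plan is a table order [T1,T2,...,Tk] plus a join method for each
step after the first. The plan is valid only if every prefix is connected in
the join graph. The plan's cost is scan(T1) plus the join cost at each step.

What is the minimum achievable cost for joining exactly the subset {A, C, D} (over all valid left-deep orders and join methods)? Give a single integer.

Selinger DP over subsets of {A,C,D}:
  {A}: scan cost=200, card=200
  {D}: scan cost=60, card=60
  {C}: scan cost=120, card=120
  {AD}: card=2400; try (D,hash)→1120, (A,merge)→2280, (D,merge)→2420, (A,hash)→3320, (D,nl_idx)→3800, (A,nl)→12060 …(+1); best=1120 via (D,hash)
  {CD}: card=360; try (D,hash)→960, (D,nl_idx)→1200, (C,merge)→1440, (D,merge)→1500, (C,hash)→1800, (C,nl)→7260 …(+1); best=960 via (D,hash)
  {ACD}: card=14400; try (A,hash)→4520, (C,hash)→5200, (A,merge)→6360, (C,merge)→33280, (A,nl)→72960, (C,nl)→289120; best=4520 via (A,hash)

4520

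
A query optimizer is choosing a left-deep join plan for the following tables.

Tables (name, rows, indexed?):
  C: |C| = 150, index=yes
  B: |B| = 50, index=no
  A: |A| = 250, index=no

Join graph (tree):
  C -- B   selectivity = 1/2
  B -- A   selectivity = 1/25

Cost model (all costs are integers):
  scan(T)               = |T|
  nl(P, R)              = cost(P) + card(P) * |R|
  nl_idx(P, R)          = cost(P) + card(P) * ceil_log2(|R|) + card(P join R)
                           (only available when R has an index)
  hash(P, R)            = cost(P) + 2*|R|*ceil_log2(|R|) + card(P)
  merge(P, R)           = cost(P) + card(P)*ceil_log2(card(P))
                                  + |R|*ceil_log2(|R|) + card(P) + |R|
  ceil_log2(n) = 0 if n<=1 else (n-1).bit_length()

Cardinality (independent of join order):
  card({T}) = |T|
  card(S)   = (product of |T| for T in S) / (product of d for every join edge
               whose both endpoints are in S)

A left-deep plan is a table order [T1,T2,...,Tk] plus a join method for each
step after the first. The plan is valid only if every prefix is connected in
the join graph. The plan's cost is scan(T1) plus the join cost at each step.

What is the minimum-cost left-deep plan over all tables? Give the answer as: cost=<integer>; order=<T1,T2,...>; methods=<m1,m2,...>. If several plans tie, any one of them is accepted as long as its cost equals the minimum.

Selinger DP (subsets sized 1..n):
  {C}: scan cost=150, card=150
  {B}: scan cost=50, card=50
  {A}: scan cost=250, card=250
  {BC}: card=3750; try (B,hash)→900, (C,merge)→1750, (B,merge)→1850, (C,hash)→2500, (C,nl_idx)→4200, (C,nl)→7550 …(+1); best=900 via (B,hash)
  {AB}: card=500; try (B,hash)→1100, (A,merge)→2650, (B,merge)→2850, (A,hash)→4100, (A,nl)→12550, (B,nl)→12750; best=1100 via (B,hash)
  {ABC}: card=37500; try (C,hash)→4000, (C,merge)→7450, (A,hash)→8650, (C,nl_idx)→42600, (A,merge)→51900, (C,nl)→76100 …(+1); best=4000 via (C,hash)

cost=4000; order=A,B,C; methods=hash,hash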